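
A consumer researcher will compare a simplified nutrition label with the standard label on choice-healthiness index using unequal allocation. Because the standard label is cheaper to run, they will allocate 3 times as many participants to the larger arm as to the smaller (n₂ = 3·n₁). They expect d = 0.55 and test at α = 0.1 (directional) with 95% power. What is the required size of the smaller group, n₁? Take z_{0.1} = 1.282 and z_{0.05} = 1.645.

n₁ = 38

With allocation ratio k = n₂/n₁ = 3, Var(x̄₁−x̄₂) = σ²(1/n₁ + 1/(k·n₁)) = σ²·(k+1)/(k·n₁).
So n₁ = (1 + 1/k)·((z_{α} + z_β)/d)² = 1.333 × (2.927/0.55)².
n₁ = 1.333 × 28.32 = 37.8.
Round up: n₁ = 38, giving n₂ = 3 × 38 = 114.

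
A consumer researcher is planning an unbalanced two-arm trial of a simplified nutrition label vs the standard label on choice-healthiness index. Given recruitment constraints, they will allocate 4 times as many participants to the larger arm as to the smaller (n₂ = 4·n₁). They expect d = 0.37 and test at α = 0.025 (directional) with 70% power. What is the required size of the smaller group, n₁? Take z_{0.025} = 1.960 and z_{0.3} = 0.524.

With allocation ratio k = n₂/n₁ = 4, Var(x̄₁−x̄₂) = σ²(1/n₁ + 1/(k·n₁)) = σ²·(k+1)/(k·n₁).
So n₁ = (1 + 1/k)·((z_{α} + z_β)/d)² = 1.250 × (2.484/0.37)².
n₁ = 1.250 × 45.07 = 56.3.
Round up: n₁ = 57, giving n₂ = 4 × 57 = 228.

n₁ = 57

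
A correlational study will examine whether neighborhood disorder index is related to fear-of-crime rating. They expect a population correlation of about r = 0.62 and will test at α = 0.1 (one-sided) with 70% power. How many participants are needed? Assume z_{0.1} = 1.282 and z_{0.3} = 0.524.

Fisher's z: C = ½·ln((1+r)/(1−r)) = ½·ln(4.2632) = 0.7250.
n = ((z_{α} + z_β)/C)² + 3.
(1.282 + 0.524) / 0.7250 = 1.806 / 0.7250 = 2.491.
n = 2.491² + 3 = 6.21 + 3 = 9.2.
Round up.

n = 10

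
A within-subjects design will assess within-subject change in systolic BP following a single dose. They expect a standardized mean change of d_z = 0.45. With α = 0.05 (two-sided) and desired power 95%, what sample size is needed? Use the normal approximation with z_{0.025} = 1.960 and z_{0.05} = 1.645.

For a paired (one-sample on differences) test: n = ((z_{α/2} + z_β) / d)².
z_{α/2} + z_β = 1.960 + 1.645 = 3.605.
n = (3.605 / 0.45)² = 8.011² = 64.18.
Round up.

n = 65 pairs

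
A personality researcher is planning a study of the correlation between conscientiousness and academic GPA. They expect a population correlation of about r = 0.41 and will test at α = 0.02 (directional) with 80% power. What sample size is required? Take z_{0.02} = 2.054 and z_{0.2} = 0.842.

n = 48

Fisher's z: C = ½·ln((1+r)/(1−r)) = ½·ln(2.3898) = 0.4356.
n = ((z_{α} + z_β)/C)² + 3.
(2.054 + 0.842) / 0.4356 = 2.896 / 0.4356 = 6.648.
n = 6.648² + 3 = 44.20 + 3 = 47.2.
Round up.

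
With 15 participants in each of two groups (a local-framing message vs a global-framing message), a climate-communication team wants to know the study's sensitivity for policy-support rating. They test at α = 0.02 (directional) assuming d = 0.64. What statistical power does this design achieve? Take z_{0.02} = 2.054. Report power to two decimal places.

For two equal groups, power = Φ(d·√(n/2) − z_{α}).
d·√(n/2) = 0.64 × √(15/2) = 0.64 × 2.739 = 1.753.
z_β = 1.753 − 2.054 = -0.301.
Power = Φ(-0.301) = 0.382.

power ≈ 0.38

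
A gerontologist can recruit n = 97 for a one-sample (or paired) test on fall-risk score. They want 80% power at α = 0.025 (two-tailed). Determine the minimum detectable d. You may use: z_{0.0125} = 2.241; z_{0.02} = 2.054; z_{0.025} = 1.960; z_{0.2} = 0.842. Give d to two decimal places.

For a single sample (or paired design) of n = 97: d_min = (z_{α/2} + z_β)/√n.
z-sum = 2.241 + 0.842 = 3.083.
d_min = 3.083 / √97 = 3.083 / 9.849 = 0.313.

d_min ≈ 0.31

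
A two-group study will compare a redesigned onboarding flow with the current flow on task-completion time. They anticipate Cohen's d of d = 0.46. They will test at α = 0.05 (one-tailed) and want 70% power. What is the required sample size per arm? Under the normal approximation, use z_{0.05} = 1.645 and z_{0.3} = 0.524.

For two independent groups with equal n: n = 2·((z_{α} + z_β) / d)².
z_{α} + z_β = 1.645 + 0.524 = 2.169.
n = 2 × (2.169 / 0.46)² = 2 × 4.715² = 2 × 22.23 = 44.5.
Round up to the next whole participant.

n = 45 per group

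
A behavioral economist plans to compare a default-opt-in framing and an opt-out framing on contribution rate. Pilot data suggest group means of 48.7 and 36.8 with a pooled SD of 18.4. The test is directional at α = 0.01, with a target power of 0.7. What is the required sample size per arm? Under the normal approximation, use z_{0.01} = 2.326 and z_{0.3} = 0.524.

n = 39 per group

Cohen's d = |M₁ − M₂| / SD_pooled = |48.7 − 36.8| / 18.4 = 11.9 / 18.4 = 0.647.
For two independent groups with equal n: n = 2·((z_{α} + z_β) / d)².
z_{α} + z_β = 2.326 + 0.524 = 2.850.
n = 2 × (2.850 / 0.647)² = 2 × 4.405² = 2 × 19.40 = 38.8.
Round up to the next whole participant.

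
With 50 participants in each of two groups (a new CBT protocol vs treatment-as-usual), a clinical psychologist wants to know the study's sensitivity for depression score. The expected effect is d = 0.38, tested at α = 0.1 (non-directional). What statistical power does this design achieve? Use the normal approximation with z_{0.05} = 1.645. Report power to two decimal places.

For two equal groups, power = Φ(d·√(n/2) − z_{α/2}).
d·√(n/2) = 0.38 × √(50/2) = 0.38 × 5.000 = 1.900.
z_β = 1.900 − 1.645 = 0.255.
Power = Φ(0.255) = 0.601.

power ≈ 0.60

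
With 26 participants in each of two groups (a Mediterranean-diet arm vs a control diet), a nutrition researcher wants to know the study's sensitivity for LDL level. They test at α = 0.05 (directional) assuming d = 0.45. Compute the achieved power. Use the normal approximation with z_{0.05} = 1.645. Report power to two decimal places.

power ≈ 0.49

For two equal groups, power = Φ(d·√(n/2) − z_{α}).
d·√(n/2) = 0.45 × √(26/2) = 0.45 × 3.606 = 1.622.
z_β = 1.622 − 1.645 = -0.023.
Power = Φ(-0.023) = 0.491.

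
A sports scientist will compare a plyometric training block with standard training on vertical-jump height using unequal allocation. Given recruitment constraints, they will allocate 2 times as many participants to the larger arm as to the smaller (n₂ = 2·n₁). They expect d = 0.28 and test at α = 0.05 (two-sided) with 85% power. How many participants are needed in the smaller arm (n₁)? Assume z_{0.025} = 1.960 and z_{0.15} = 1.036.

n₁ = 172

With allocation ratio k = n₂/n₁ = 2, Var(x̄₁−x̄₂) = σ²(1/n₁ + 1/(k·n₁)) = σ²·(k+1)/(k·n₁).
So n₁ = (1 + 1/k)·((z_{α/2} + z_β)/d)² = 1.500 × (2.996/0.28)².
n₁ = 1.500 × 114.49 = 171.7.
Round up: n₁ = 172, giving n₂ = 2 × 172 = 344.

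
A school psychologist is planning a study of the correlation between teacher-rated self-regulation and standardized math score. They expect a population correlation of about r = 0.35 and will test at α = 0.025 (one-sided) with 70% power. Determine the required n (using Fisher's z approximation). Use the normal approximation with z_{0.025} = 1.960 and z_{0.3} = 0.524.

n = 50

Fisher's z: C = ½·ln((1+r)/(1−r)) = ½·ln(2.0769) = 0.3654.
n = ((z_{α} + z_β)/C)² + 3.
(1.960 + 0.524) / 0.3654 = 2.484 / 0.3654 = 6.798.
n = 6.798² + 3 = 46.21 + 3 = 49.2.
Round up.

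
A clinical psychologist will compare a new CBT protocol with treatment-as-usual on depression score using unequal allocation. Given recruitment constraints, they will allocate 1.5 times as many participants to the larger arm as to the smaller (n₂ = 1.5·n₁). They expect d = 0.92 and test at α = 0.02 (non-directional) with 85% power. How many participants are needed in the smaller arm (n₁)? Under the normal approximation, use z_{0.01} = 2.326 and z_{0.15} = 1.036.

n₁ = 23

With allocation ratio k = n₂/n₁ = 1.5, Var(x̄₁−x̄₂) = σ²(1/n₁ + 1/(k·n₁)) = σ²·(k+1)/(k·n₁).
So n₁ = (1 + 1/k)·((z_{α/2} + z_β)/d)² = 1.667 × (3.362/0.92)².
n₁ = 1.667 × 13.35 = 22.3.
Round up: n₁ = 23, giving n₂ = ⌈1.5 × 23⌉ = ⌈34.5⌉ = 35.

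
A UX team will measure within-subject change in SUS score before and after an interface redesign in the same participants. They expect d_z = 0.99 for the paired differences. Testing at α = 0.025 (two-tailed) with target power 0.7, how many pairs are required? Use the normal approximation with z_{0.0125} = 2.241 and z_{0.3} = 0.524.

For a paired (one-sample on differences) test: n = ((z_{α/2} + z_β) / d)².
z_{α/2} + z_β = 2.241 + 0.524 = 2.765.
n = (2.765 / 0.99)² = 2.793² = 7.80.
Round up.

n = 8 pairs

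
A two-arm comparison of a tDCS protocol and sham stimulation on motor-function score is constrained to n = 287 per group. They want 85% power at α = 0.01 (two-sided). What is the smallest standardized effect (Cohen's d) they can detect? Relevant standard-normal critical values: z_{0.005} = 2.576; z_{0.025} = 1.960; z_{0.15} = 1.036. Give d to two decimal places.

d_min ≈ 0.30

For two independent groups of n = 287 each: d_min = (z_{α/2} + z_β)·√(2/n).
z-sum = 2.576 + 1.036 = 3.612.
d_min = 3.612 × √(2/287) = 3.612 × 0.0835 = 0.302.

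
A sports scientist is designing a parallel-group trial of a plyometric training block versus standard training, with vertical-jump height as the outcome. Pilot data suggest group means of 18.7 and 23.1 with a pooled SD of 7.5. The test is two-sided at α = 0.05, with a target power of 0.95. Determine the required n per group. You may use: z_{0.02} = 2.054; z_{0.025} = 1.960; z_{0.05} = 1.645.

n = 76 per group

Cohen's d = |M₁ − M₂| / SD_pooled = |18.7 − 23.1| / 7.5 = 4.4 / 7.5 = 0.587.
For two independent groups with equal n: n = 2·((z_{α/2} + z_β) / d)².
z_{α/2} + z_β = 1.960 + 1.645 = 3.605.
n = 2 × (3.605 / 0.587)² = 2 × 6.141² = 2 × 37.72 = 75.4.
Round up to the next whole participant.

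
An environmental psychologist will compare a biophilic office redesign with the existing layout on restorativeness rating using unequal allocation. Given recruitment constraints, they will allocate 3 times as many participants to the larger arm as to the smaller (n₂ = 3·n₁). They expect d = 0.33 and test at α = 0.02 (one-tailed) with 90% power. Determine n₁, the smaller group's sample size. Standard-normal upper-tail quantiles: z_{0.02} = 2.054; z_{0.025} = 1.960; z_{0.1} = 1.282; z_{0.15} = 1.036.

With allocation ratio k = n₂/n₁ = 3, Var(x̄₁−x̄₂) = σ²(1/n₁ + 1/(k·n₁)) = σ²·(k+1)/(k·n₁).
So n₁ = (1 + 1/k)·((z_{α} + z_β)/d)² = 1.333 × (3.336/0.33)².
n₁ = 1.333 × 102.19 = 136.3.
Round up: n₁ = 137, giving n₂ = 3 × 137 = 411.

n₁ = 137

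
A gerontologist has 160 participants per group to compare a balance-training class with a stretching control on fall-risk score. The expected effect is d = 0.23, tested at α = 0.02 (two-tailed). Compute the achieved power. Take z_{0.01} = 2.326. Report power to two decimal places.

power ≈ 0.39

For two equal groups, power = Φ(d·√(n/2) − z_{α/2}).
d·√(n/2) = 0.23 × √(160/2) = 0.23 × 8.944 = 2.057.
z_β = 2.057 − 2.326 = -0.269.
Power = Φ(-0.269) = 0.394.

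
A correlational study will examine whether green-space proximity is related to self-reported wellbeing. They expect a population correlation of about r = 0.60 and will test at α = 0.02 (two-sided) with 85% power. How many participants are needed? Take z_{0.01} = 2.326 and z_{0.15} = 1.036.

n = 27

Fisher's z: C = ½·ln((1+r)/(1−r)) = ½·ln(4.0000) = 0.6931.
n = ((z_{α/2} + z_β)/C)² + 3.
(2.326 + 1.036) / 0.6931 = 3.362 / 0.6931 = 4.851.
n = 4.851² + 3 = 23.53 + 3 = 26.5.
Round up.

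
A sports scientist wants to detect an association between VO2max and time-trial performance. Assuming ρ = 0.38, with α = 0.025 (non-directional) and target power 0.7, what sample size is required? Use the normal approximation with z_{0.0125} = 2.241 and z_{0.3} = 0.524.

Fisher's z: C = ½·ln((1+r)/(1−r)) = ½·ln(2.2258) = 0.4001.
n = ((z_{α/2} + z_β)/C)² + 3.
(2.241 + 0.524) / 0.4001 = 2.765 / 0.4001 = 6.911.
n = 6.911² + 3 = 47.76 + 3 = 50.8.
Round up.

n = 51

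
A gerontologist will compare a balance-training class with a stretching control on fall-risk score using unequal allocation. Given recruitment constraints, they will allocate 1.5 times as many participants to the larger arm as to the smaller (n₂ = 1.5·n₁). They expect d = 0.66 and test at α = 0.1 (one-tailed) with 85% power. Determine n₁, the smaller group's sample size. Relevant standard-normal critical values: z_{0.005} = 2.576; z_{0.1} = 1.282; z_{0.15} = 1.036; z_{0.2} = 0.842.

n₁ = 21

With allocation ratio k = n₂/n₁ = 1.5, Var(x̄₁−x̄₂) = σ²(1/n₁ + 1/(k·n₁)) = σ²·(k+1)/(k·n₁).
So n₁ = (1 + 1/k)·((z_{α} + z_β)/d)² = 1.667 × (2.318/0.66)².
n₁ = 1.667 × 12.33 = 20.6.
Round up: n₁ = 21, giving n₂ = ⌈1.5 × 21⌉ = ⌈31.5⌉ = 32.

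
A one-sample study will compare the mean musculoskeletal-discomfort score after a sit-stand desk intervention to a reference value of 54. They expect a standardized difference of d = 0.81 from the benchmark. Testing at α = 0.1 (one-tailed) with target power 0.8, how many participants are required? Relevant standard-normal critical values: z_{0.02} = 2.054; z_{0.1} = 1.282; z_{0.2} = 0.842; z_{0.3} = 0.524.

n = 7

For a one-sample test: n = ((z_{α} + z_β) / d)².
z_{α} + z_β = 1.282 + 0.842 = 2.124.
n = (2.124 / 0.81)² = 2.622² = 6.88.
Round up.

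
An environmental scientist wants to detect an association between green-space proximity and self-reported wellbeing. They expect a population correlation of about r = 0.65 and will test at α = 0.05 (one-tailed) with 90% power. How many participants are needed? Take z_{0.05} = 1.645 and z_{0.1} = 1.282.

Fisher's z: C = ½·ln((1+r)/(1−r)) = ½·ln(4.7143) = 0.7753.
n = ((z_{α} + z_β)/C)² + 3.
(1.645 + 1.282) / 0.7753 = 2.927 / 0.7753 = 3.775.
n = 3.775² + 3 = 14.25 + 3 = 17.3.
Round up.

n = 18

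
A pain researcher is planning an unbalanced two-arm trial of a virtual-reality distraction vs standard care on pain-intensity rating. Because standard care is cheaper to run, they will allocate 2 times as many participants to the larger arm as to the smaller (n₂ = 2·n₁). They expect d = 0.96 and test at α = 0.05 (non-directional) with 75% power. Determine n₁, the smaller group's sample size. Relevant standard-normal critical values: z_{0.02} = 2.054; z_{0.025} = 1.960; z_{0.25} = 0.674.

n₁ = 12

With allocation ratio k = n₂/n₁ = 2, Var(x̄₁−x̄₂) = σ²(1/n₁ + 1/(k·n₁)) = σ²·(k+1)/(k·n₁).
So n₁ = (1 + 1/k)·((z_{α/2} + z_β)/d)² = 1.500 × (2.634/0.96)².
n₁ = 1.500 × 7.53 = 11.3.
Round up: n₁ = 12, giving n₂ = 2 × 12 = 24.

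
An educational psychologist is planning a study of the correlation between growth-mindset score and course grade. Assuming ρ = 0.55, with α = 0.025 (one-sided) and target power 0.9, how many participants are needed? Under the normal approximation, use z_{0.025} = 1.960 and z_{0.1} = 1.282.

Fisher's z: C = ½·ln((1+r)/(1−r)) = ½·ln(3.4444) = 0.6184.
n = ((z_{α} + z_β)/C)² + 3.
(1.960 + 1.282) / 0.6184 = 3.242 / 0.6184 = 5.243.
n = 5.243² + 3 = 27.48 + 3 = 30.5.
Round up.

n = 31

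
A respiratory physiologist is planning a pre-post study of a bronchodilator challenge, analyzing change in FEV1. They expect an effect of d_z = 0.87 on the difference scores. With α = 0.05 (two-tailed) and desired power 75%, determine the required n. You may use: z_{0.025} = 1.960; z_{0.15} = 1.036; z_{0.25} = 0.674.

n = 10 pairs

For a paired (one-sample on differences) test: n = ((z_{α/2} + z_β) / d)².
z_{α/2} + z_β = 1.960 + 0.674 = 2.634.
n = (2.634 / 0.87)² = 3.028² = 9.17.
Round up.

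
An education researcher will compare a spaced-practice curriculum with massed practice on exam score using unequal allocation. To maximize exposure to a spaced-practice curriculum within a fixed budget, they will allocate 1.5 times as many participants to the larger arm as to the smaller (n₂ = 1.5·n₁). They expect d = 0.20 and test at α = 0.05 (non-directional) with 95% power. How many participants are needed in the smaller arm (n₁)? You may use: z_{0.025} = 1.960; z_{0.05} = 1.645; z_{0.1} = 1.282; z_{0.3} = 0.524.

With allocation ratio k = n₂/n₁ = 1.5, Var(x̄₁−x̄₂) = σ²(1/n₁ + 1/(k·n₁)) = σ²·(k+1)/(k·n₁).
So n₁ = (1 + 1/k)·((z_{α/2} + z_β)/d)² = 1.667 × (3.605/0.20)².
n₁ = 1.667 × 324.90 = 541.5.
Round up: n₁ = 542, giving n₂ = 1.5 × 542 = 813.

n₁ = 542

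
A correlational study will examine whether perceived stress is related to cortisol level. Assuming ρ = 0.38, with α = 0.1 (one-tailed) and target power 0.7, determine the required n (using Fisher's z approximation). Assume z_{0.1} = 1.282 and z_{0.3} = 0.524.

n = 24

Fisher's z: C = ½·ln((1+r)/(1−r)) = ½·ln(2.2258) = 0.4001.
n = ((z_{α} + z_β)/C)² + 3.
(1.282 + 0.524) / 0.4001 = 1.806 / 0.4001 = 4.514.
n = 4.514² + 3 = 20.38 + 3 = 23.4.
Round up.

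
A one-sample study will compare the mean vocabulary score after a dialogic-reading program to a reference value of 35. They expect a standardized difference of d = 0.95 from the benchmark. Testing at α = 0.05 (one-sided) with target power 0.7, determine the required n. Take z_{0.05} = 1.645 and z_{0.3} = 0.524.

n = 6

For a one-sample test: n = ((z_{α} + z_β) / d)².
z_{α} + z_β = 1.645 + 0.524 = 2.169.
n = (2.169 / 0.95)² = 2.283² = 5.21.
Round up.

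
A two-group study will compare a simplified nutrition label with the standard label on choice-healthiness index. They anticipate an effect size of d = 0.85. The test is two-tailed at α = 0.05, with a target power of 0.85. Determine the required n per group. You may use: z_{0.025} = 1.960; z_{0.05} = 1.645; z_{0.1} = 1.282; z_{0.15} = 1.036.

n = 25 per group

For two independent groups with equal n: n = 2·((z_{α/2} + z_β) / d)².
z_{α/2} + z_β = 1.960 + 1.036 = 2.996.
n = 2 × (2.996 / 0.85)² = 2 × 3.525² = 2 × 12.42 = 24.8.
Round up to the next whole participant.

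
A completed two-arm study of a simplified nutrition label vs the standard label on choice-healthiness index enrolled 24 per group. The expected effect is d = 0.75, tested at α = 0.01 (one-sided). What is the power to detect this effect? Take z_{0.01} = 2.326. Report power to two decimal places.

power ≈ 0.61

For two equal groups, power = Φ(d·√(n/2) − z_{α}).
d·√(n/2) = 0.75 × √(24/2) = 0.75 × 3.464 = 2.598.
z_β = 2.598 − 2.326 = 0.272.
Power = Φ(0.272) = 0.607.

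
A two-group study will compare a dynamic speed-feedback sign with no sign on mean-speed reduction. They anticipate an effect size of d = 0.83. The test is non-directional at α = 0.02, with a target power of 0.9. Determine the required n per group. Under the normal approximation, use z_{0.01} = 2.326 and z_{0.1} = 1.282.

n = 38 per group

For two independent groups with equal n: n = 2·((z_{α/2} + z_β) / d)².
z_{α/2} + z_β = 2.326 + 1.282 = 3.608.
n = 2 × (3.608 / 0.83)² = 2 × 4.347² = 2 × 18.90 = 37.8.
Round up to the next whole participant.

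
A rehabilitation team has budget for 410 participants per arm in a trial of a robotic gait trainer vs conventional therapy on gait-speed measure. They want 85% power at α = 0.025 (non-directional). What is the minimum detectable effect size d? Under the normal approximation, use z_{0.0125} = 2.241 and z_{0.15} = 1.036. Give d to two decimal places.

d_min ≈ 0.23

For two independent groups of n = 410 each: d_min = (z_{α/2} + z_β)·√(2/n).
z-sum = 2.241 + 1.036 = 3.277.
d_min = 3.277 × √(2/410) = 3.277 × 0.0698 = 0.229.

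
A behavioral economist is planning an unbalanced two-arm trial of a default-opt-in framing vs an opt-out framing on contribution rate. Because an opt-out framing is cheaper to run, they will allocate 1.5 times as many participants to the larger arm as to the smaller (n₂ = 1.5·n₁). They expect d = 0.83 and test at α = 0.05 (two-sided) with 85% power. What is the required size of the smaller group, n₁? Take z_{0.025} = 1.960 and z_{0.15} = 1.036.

With allocation ratio k = n₂/n₁ = 1.5, Var(x̄₁−x̄₂) = σ²(1/n₁ + 1/(k·n₁)) = σ²·(k+1)/(k·n₁).
So n₁ = (1 + 1/k)·((z_{α/2} + z_β)/d)² = 1.667 × (2.996/0.83)².
n₁ = 1.667 × 13.03 = 21.7.
Round up: n₁ = 22, giving n₂ = 1.5 × 22 = 33.

n₁ = 22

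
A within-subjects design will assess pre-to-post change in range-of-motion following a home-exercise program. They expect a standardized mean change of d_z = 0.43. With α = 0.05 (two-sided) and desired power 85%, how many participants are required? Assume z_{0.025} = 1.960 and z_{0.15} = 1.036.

For a paired (one-sample on differences) test: n = ((z_{α/2} + z_β) / d)².
z_{α/2} + z_β = 1.960 + 1.036 = 2.996.
n = (2.996 / 0.43)² = 6.967² = 48.55.
Round up.

n = 49 pairs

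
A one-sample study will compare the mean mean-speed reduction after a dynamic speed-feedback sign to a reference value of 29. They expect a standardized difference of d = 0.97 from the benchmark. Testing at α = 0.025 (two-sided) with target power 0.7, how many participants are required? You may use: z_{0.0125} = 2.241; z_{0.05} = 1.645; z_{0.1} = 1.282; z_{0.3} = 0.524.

n = 9

For a one-sample test: n = ((z_{α/2} + z_β) / d)².
z_{α/2} + z_β = 2.241 + 0.524 = 2.765.
n = (2.765 / 0.97)² = 2.851² = 8.13.
Round up.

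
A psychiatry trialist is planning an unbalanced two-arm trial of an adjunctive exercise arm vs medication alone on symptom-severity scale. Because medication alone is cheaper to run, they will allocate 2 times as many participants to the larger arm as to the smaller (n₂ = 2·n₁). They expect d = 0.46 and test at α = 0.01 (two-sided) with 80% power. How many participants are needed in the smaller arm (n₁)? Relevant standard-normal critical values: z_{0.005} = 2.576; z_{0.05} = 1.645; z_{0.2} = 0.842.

With allocation ratio k = n₂/n₁ = 2, Var(x̄₁−x̄₂) = σ²(1/n₁ + 1/(k·n₁)) = σ²·(k+1)/(k·n₁).
So n₁ = (1 + 1/k)·((z_{α/2} + z_β)/d)² = 1.500 × (3.418/0.46)².
n₁ = 1.500 × 55.21 = 82.8.
Round up: n₁ = 83, giving n₂ = 2 × 83 = 166.

n₁ = 83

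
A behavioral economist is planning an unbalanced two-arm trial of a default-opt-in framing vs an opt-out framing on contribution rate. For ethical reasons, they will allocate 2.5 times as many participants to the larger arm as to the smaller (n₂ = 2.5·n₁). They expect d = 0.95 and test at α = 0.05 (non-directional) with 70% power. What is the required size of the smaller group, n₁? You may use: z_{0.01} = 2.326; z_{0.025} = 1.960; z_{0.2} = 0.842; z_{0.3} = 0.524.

With allocation ratio k = n₂/n₁ = 2.5, Var(x̄₁−x̄₂) = σ²(1/n₁ + 1/(k·n₁)) = σ²·(k+1)/(k·n₁).
So n₁ = (1 + 1/k)·((z_{α/2} + z_β)/d)² = 1.400 × (2.484/0.95)².
n₁ = 1.400 × 6.84 = 9.6.
Round up: n₁ = 10, giving n₂ = 2.5 × 10 = 25.

n₁ = 10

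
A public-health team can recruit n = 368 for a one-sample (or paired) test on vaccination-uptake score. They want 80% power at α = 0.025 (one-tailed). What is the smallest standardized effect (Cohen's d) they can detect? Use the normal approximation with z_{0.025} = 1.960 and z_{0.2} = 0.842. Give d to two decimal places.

d_min ≈ 0.15

For a single sample (or paired design) of n = 368: d_min = (z_{α} + z_β)/√n.
z-sum = 1.960 + 0.842 = 2.802.
d_min = 2.802 / √368 = 2.802 / 19.183 = 0.146.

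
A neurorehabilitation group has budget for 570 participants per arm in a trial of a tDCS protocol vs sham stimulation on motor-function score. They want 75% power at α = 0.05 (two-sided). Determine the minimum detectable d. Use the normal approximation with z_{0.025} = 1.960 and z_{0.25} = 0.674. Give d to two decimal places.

For two independent groups of n = 570 each: d_min = (z_{α/2} + z_β)·√(2/n).
z-sum = 1.960 + 0.674 = 2.634.
d_min = 2.634 × √(2/570) = 2.634 × 0.0592 = 0.156.

d_min ≈ 0.16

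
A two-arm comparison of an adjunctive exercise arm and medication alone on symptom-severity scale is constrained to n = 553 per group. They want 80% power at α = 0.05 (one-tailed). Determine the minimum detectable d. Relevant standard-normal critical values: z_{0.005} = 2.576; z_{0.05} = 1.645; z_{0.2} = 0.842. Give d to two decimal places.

d_min ≈ 0.15

For two independent groups of n = 553 each: d_min = (z_{α} + z_β)·√(2/n).
z-sum = 1.645 + 0.842 = 2.487.
d_min = 2.487 × √(2/553) = 2.487 × 0.0601 = 0.150.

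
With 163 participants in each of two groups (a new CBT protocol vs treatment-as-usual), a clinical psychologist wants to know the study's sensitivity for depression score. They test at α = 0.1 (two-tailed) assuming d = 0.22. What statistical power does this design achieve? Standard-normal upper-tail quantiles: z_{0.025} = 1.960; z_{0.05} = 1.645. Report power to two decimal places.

power ≈ 0.63

For two equal groups, power = Φ(d·√(n/2) − z_{α/2}).
d·√(n/2) = 0.22 × √(163/2) = 0.22 × 9.028 = 1.986.
z_β = 1.986 − 1.645 = 0.341.
Power = Φ(0.341) = 0.633.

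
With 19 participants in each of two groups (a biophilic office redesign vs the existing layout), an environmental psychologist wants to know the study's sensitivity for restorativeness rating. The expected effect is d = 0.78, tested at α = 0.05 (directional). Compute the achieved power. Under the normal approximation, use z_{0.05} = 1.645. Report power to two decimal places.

For two equal groups, power = Φ(d·√(n/2) − z_{α}).
d·√(n/2) = 0.78 × √(19/2) = 0.78 × 3.082 = 2.404.
z_β = 2.404 − 1.645 = 0.759.
Power = Φ(0.759) = 0.776.

power ≈ 0.78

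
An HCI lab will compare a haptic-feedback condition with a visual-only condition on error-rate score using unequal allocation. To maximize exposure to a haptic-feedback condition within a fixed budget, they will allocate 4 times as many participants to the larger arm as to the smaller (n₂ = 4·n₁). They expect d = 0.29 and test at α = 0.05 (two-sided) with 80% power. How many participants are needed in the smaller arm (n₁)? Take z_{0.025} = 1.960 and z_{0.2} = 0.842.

With allocation ratio k = n₂/n₁ = 4, Var(x̄₁−x̄₂) = σ²(1/n₁ + 1/(k·n₁)) = σ²·(k+1)/(k·n₁).
So n₁ = (1 + 1/k)·((z_{α/2} + z_β)/d)² = 1.250 × (2.802/0.29)².
n₁ = 1.250 × 93.36 = 116.7.
Round up: n₁ = 117, giving n₂ = 4 × 117 = 468.

n₁ = 117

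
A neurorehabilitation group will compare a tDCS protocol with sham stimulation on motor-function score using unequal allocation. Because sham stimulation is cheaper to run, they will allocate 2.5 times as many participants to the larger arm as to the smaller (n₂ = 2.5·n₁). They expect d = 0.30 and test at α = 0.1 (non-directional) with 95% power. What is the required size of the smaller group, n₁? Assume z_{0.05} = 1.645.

With allocation ratio k = n₂/n₁ = 2.5, Var(x̄₁−x̄₂) = σ²(1/n₁ + 1/(k·n₁)) = σ²·(k+1)/(k·n₁).
So n₁ = (1 + 1/k)·((z_{α/2} + z_β)/d)² = 1.400 × (3.290/0.30)².
n₁ = 1.400 × 120.27 = 168.4.
Round up: n₁ = 169, giving n₂ = ⌈2.5 × 169⌉ = ⌈422.5⌉ = 423.

n₁ = 169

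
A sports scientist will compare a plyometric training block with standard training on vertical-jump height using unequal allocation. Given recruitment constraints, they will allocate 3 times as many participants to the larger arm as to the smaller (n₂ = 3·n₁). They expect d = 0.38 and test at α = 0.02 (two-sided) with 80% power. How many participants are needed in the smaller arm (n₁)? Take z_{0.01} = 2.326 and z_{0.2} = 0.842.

With allocation ratio k = n₂/n₁ = 3, Var(x̄₁−x̄₂) = σ²(1/n₁ + 1/(k·n₁)) = σ²·(k+1)/(k·n₁).
So n₁ = (1 + 1/k)·((z_{α/2} + z_β)/d)² = 1.333 × (3.168/0.38)².
n₁ = 1.333 × 69.50 = 92.7.
Round up: n₁ = 93, giving n₂ = 3 × 93 = 279.

n₁ = 93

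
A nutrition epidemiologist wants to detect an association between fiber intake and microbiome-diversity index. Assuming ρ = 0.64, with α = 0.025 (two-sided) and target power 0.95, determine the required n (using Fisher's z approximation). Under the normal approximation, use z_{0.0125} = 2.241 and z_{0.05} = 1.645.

n = 30

Fisher's z: C = ½·ln((1+r)/(1−r)) = ½·ln(4.5556) = 0.7582.
n = ((z_{α/2} + z_β)/C)² + 3.
(2.241 + 1.645) / 0.7582 = 3.886 / 0.7582 = 5.125.
n = 5.125² + 3 = 26.27 + 3 = 29.3.
Round up.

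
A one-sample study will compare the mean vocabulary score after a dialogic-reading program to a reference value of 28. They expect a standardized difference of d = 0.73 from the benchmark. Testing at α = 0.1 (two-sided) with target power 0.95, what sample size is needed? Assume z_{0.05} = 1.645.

n = 21

For a one-sample test: n = ((z_{α/2} + z_β) / d)².
z_{α/2} + z_β = 1.645 + 1.645 = 3.290.
n = (3.290 / 0.73)² = 4.507² = 20.31.
Round up.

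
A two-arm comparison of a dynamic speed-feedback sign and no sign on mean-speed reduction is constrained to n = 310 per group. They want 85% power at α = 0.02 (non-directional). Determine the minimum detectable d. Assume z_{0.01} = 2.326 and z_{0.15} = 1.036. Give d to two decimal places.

d_min ≈ 0.27

For two independent groups of n = 310 each: d_min = (z_{α/2} + z_β)·√(2/n).
z-sum = 2.326 + 1.036 = 3.362.
d_min = 3.362 × √(2/310) = 3.362 × 0.0803 = 0.270.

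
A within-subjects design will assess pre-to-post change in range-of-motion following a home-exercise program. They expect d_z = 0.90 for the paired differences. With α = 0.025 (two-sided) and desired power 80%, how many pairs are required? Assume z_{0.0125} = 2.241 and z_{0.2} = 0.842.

n = 12 pairs

For a paired (one-sample on differences) test: n = ((z_{α/2} + z_β) / d)².
z_{α/2} + z_β = 2.241 + 0.842 = 3.083.
n = (3.083 / 0.90)² = 3.426² = 11.73.
Round up.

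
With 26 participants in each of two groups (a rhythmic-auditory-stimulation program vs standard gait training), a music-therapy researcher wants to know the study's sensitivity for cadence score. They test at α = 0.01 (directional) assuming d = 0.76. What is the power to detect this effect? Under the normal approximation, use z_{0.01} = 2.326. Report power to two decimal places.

For two equal groups, power = Φ(d·√(n/2) − z_{α}).
d·√(n/2) = 0.76 × √(26/2) = 0.76 × 3.606 = 2.740.
z_β = 2.740 − 2.326 = 0.414.
Power = Φ(0.414) = 0.661.

power ≈ 0.66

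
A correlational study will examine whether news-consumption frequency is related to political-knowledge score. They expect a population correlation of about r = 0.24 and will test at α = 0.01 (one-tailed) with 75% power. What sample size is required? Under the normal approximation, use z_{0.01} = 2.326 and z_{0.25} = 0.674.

n = 154

Fisher's z: C = ½·ln((1+r)/(1−r)) = ½·ln(1.6316) = 0.2448.
n = ((z_{α} + z_β)/C)² + 3.
(2.326 + 0.674) / 0.2448 = 3.000 / 0.2448 = 12.255.
n = 12.255² + 3 = 150.18 + 3 = 153.2.
Round up.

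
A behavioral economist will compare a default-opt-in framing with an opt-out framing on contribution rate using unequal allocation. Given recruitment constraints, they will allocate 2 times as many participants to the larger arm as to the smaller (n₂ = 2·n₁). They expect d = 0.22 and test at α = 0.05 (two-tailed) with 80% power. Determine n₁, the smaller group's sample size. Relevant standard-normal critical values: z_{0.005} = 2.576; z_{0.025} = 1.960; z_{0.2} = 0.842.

With allocation ratio k = n₂/n₁ = 2, Var(x̄₁−x̄₂) = σ²(1/n₁ + 1/(k·n₁)) = σ²·(k+1)/(k·n₁).
So n₁ = (1 + 1/k)·((z_{α/2} + z_β)/d)² = 1.500 × (2.802/0.22)².
n₁ = 1.500 × 162.21 = 243.3.
Round up: n₁ = 244, giving n₂ = 2 × 244 = 488.

n₁ = 244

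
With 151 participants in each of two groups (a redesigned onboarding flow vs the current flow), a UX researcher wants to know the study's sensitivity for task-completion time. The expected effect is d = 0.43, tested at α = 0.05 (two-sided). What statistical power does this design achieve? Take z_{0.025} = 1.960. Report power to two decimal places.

For two equal groups, power = Φ(d·√(n/2) − z_{α/2}).
d·√(n/2) = 0.43 × √(151/2) = 0.43 × 8.689 = 3.736.
z_β = 3.736 − 1.960 = 1.776.
Power = Φ(1.776) = 0.962.

power ≈ 0.96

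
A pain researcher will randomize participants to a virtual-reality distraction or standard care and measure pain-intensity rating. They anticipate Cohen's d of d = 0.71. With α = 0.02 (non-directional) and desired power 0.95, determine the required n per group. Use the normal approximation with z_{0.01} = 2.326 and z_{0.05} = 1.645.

For two independent groups with equal n: n = 2·((z_{α/2} + z_β) / d)².
z_{α/2} + z_β = 2.326 + 1.645 = 3.971.
n = 2 × (3.971 / 0.71)² = 2 × 5.593² = 2 × 31.28 = 62.6.
Round up to the next whole participant.

n = 63 per group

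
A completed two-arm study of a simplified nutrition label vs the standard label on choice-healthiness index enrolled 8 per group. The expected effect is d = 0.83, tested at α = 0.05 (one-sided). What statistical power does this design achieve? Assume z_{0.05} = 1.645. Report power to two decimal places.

For two equal groups, power = Φ(d·√(n/2) − z_{α}).
d·√(n/2) = 0.83 × √(8/2) = 0.83 × 2.000 = 1.660.
z_β = 1.660 − 1.645 = 0.015.
Power = Φ(0.015) = 0.506.

power ≈ 0.51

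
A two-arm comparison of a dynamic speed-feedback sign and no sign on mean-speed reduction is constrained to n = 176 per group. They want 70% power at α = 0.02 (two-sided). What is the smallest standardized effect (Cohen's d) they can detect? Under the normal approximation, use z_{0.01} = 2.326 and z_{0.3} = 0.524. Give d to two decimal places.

d_min ≈ 0.30

For two independent groups of n = 176 each: d_min = (z_{α/2} + z_β)·√(2/n).
z-sum = 2.326 + 0.524 = 2.850.
d_min = 2.850 × √(2/176) = 2.850 × 0.1066 = 0.304.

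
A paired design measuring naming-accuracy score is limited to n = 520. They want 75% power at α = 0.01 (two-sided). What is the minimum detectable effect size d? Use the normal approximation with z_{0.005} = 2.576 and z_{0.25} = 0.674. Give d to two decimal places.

d_min ≈ 0.14

For a single sample (or paired design) of n = 520: d_min = (z_{α/2} + z_β)/√n.
z-sum = 2.576 + 0.674 = 3.250.
d_min = 3.250 / √520 = 3.250 / 22.804 = 0.143.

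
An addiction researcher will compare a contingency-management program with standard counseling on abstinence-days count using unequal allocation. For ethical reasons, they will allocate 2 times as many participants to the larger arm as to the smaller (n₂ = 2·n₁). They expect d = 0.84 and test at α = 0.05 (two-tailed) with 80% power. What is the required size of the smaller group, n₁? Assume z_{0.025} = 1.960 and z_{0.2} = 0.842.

n₁ = 17

With allocation ratio k = n₂/n₁ = 2, Var(x̄₁−x̄₂) = σ²(1/n₁ + 1/(k·n₁)) = σ²·(k+1)/(k·n₁).
So n₁ = (1 + 1/k)·((z_{α/2} + z_β)/d)² = 1.500 × (2.802/0.84)².
n₁ = 1.500 × 11.13 = 16.7.
Round up: n₁ = 17, giving n₂ = 2 × 17 = 34.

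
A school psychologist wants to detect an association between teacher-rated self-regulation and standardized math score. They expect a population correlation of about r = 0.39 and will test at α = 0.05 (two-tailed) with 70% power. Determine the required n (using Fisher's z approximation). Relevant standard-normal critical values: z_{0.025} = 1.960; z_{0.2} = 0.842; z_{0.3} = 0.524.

n = 40

Fisher's z: C = ½·ln((1+r)/(1−r)) = ½·ln(2.2787) = 0.4118.
n = ((z_{α/2} + z_β)/C)² + 3.
(1.960 + 0.524) / 0.4118 = 2.484 / 0.4118 = 6.032.
n = 6.032² + 3 = 36.39 + 3 = 39.4.
Round up.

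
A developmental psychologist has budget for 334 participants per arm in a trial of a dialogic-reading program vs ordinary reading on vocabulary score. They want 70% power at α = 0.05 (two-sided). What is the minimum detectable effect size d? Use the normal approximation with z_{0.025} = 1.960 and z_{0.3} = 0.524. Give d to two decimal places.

d_min ≈ 0.19

For two independent groups of n = 334 each: d_min = (z_{α/2} + z_β)·√(2/n).
z-sum = 1.960 + 0.524 = 2.484.
d_min = 2.484 × √(2/334) = 2.484 × 0.0774 = 0.192.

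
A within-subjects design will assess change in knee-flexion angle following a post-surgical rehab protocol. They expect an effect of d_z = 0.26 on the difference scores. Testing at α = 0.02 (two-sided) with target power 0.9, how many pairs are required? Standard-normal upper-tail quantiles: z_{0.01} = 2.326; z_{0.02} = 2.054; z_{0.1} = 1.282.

n = 193 pairs

For a paired (one-sample on differences) test: n = ((z_{α/2} + z_β) / d)².
z_{α/2} + z_β = 2.326 + 1.282 = 3.608.
n = (3.608 / 0.26)² = 13.877² = 192.57.
Round up.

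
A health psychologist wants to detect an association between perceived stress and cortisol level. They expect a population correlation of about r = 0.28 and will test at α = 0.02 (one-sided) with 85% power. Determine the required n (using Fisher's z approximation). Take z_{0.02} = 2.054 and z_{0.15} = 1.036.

n = 119

Fisher's z: C = ½·ln((1+r)/(1−r)) = ½·ln(1.7778) = 0.2877.
n = ((z_{α} + z_β)/C)² + 3.
(2.054 + 1.036) / 0.2877 = 3.090 / 0.2877 = 10.740.
n = 10.740² + 3 = 115.36 + 3 = 118.4.
Round up.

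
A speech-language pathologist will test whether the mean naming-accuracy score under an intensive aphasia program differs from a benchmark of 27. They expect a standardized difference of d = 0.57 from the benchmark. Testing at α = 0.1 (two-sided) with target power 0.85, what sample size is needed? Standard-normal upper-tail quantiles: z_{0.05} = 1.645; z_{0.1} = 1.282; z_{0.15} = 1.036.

For a one-sample test: n = ((z_{α/2} + z_β) / d)².
z_{α/2} + z_β = 1.645 + 1.036 = 2.681.
n = (2.681 / 0.57)² = 4.704² = 22.12.
Round up.

n = 23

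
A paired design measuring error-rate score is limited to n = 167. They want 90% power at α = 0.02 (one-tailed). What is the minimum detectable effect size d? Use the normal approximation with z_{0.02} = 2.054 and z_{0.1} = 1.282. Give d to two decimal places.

d_min ≈ 0.26

For a single sample (or paired design) of n = 167: d_min = (z_{α} + z_β)/√n.
z-sum = 2.054 + 1.282 = 3.336.
d_min = 3.336 / √167 = 3.336 / 12.923 = 0.258.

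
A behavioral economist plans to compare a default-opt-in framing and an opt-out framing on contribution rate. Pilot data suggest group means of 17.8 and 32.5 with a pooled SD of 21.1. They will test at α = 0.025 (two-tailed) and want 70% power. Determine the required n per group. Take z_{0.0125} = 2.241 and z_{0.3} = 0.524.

Cohen's d = |M₁ − M₂| / SD_pooled = |17.8 − 32.5| / 21.1 = 14.7 / 21.1 = 0.697.
For two independent groups with equal n: n = 2·((z_{α/2} + z_β) / d)².
z_{α/2} + z_β = 2.241 + 0.524 = 2.765.
n = 2 × (2.765 / 0.697)² = 2 × 3.967² = 2 × 15.74 = 31.5.
Round up to the next whole participant.

n = 32 per group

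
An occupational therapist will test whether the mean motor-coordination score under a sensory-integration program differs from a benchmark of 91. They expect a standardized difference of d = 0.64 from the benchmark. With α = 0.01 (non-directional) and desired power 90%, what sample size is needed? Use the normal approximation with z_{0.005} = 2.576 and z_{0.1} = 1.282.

n = 37

For a one-sample test: n = ((z_{α/2} + z_β) / d)².
z_{α/2} + z_β = 2.576 + 1.282 = 3.858.
n = (3.858 / 0.64)² = 6.028² = 36.34.
Round up.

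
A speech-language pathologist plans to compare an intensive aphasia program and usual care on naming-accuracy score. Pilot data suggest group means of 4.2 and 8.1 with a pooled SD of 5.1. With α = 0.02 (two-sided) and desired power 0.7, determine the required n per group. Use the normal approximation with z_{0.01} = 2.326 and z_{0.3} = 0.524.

n = 28 per group

Cohen's d = |M₁ − M₂| / SD_pooled = |4.2 − 8.1| / 5.1 = 3.9 / 5.1 = 0.765.
For two independent groups with equal n: n = 2·((z_{α/2} + z_β) / d)².
z_{α/2} + z_β = 2.326 + 0.524 = 2.850.
n = 2 × (2.850 / 0.765)² = 2 × 3.725² = 2 × 13.88 = 27.8.
Round up to the next whole participant.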